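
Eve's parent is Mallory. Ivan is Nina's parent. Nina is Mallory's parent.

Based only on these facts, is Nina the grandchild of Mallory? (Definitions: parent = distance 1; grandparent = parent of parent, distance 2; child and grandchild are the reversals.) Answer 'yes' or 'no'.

Answer: no

Derivation:
Reconstructing the parent chain from the given facts:
  Ivan -> Nina -> Mallory -> Eve
(each arrow means 'parent of the next')
Positions in the chain (0 = top):
  position of Ivan: 0
  position of Nina: 1
  position of Mallory: 2
  position of Eve: 3

Nina is at position 1, Mallory is at position 2; signed distance (j - i) = 1.
'grandchild' requires j - i = -2. Actual distance is 1, so the relation does NOT hold.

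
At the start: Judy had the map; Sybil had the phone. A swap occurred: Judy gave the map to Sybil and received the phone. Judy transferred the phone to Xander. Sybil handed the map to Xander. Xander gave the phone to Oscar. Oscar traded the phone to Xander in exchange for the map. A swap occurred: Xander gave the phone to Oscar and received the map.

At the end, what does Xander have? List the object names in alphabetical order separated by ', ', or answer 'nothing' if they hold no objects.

Tracking all object holders:
Start: map:Judy, phone:Sybil
Event 1 (swap map<->phone: now map:Sybil, phone:Judy). State: map:Sybil, phone:Judy
Event 2 (give phone: Judy -> Xander). State: map:Sybil, phone:Xander
Event 3 (give map: Sybil -> Xander). State: map:Xander, phone:Xander
Event 4 (give phone: Xander -> Oscar). State: map:Xander, phone:Oscar
Event 5 (swap phone<->map: now phone:Xander, map:Oscar). State: map:Oscar, phone:Xander
Event 6 (swap phone<->map: now phone:Oscar, map:Xander). State: map:Xander, phone:Oscar

Final state: map:Xander, phone:Oscar
Xander holds: map.

Answer: map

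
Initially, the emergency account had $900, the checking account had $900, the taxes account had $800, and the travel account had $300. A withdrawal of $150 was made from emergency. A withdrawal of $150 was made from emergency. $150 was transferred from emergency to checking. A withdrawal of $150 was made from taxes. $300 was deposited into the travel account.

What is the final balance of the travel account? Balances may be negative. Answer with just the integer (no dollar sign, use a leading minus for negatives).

Tracking account balances step by step:
Start: emergency=900, checking=900, taxes=800, travel=300
Event 1 (withdraw 150 from emergency): emergency: 900 - 150 = 750. Balances: emergency=750, checking=900, taxes=800, travel=300
Event 2 (withdraw 150 from emergency): emergency: 750 - 150 = 600. Balances: emergency=600, checking=900, taxes=800, travel=300
Event 3 (transfer 150 emergency -> checking): emergency: 600 - 150 = 450, checking: 900 + 150 = 1050. Balances: emergency=450, checking=1050, taxes=800, travel=300
Event 4 (withdraw 150 from taxes): taxes: 800 - 150 = 650. Balances: emergency=450, checking=1050, taxes=650, travel=300
Event 5 (deposit 300 to travel): travel: 300 + 300 = 600. Balances: emergency=450, checking=1050, taxes=650, travel=600

Final balance of travel: 600

Answer: 600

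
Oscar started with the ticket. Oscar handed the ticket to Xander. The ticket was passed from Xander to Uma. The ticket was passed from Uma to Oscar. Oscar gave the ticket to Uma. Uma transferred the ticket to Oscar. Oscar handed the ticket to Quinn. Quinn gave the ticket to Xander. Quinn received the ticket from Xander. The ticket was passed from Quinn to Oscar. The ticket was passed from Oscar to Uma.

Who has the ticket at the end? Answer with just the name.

Tracking the ticket through each event:
Start: Oscar has the ticket.
After event 1: Xander has the ticket.
After event 2: Uma has the ticket.
After event 3: Oscar has the ticket.
After event 4: Uma has the ticket.
After event 5: Oscar has the ticket.
After event 6: Quinn has the ticket.
After event 7: Xander has the ticket.
After event 8: Quinn has the ticket.
After event 9: Oscar has the ticket.
After event 10: Uma has the ticket.

Answer: Uma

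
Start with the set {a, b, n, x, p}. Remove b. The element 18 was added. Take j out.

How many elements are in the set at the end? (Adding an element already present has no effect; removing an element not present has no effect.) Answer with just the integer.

Answer: 5

Derivation:
Tracking the set through each operation:
Start: {a, b, n, p, x}
Event 1 (remove b): removed. Set: {a, n, p, x}
Event 2 (add 18): added. Set: {18, a, n, p, x}
Event 3 (remove j): not present, no change. Set: {18, a, n, p, x}

Final set: {18, a, n, p, x} (size 5)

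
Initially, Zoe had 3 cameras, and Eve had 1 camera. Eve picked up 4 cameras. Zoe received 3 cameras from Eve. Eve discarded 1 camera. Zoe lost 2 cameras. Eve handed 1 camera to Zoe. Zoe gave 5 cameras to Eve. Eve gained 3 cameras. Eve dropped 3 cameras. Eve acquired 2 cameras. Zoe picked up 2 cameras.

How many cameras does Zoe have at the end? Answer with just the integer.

Tracking counts step by step:
Start: Zoe=3, Eve=1
Event 1 (Eve +4): Eve: 1 -> 5. State: Zoe=3, Eve=5
Event 2 (Eve -> Zoe, 3): Eve: 5 -> 2, Zoe: 3 -> 6. State: Zoe=6, Eve=2
Event 3 (Eve -1): Eve: 2 -> 1. State: Zoe=6, Eve=1
Event 4 (Zoe -2): Zoe: 6 -> 4. State: Zoe=4, Eve=1
Event 5 (Eve -> Zoe, 1): Eve: 1 -> 0, Zoe: 4 -> 5. State: Zoe=5, Eve=0
Event 6 (Zoe -> Eve, 5): Zoe: 5 -> 0, Eve: 0 -> 5. State: Zoe=0, Eve=5
Event 7 (Eve +3): Eve: 5 -> 8. State: Zoe=0, Eve=8
Event 8 (Eve -3): Eve: 8 -> 5. State: Zoe=0, Eve=5
Event 9 (Eve +2): Eve: 5 -> 7. State: Zoe=0, Eve=7
Event 10 (Zoe +2): Zoe: 0 -> 2. State: Zoe=2, Eve=7

Zoe's final count: 2

Answer: 2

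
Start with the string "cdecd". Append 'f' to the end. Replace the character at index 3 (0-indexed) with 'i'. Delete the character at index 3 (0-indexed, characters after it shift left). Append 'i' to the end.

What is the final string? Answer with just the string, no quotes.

Answer: cdedfi

Derivation:
Applying each edit step by step:
Start: "cdecd"
Op 1 (append 'f'): "cdecd" -> "cdecdf"
Op 2 (replace idx 3: 'c' -> 'i'): "cdecdf" -> "cdeidf"
Op 3 (delete idx 3 = 'i'): "cdeidf" -> "cdedf"
Op 4 (append 'i'): "cdedf" -> "cdedfi"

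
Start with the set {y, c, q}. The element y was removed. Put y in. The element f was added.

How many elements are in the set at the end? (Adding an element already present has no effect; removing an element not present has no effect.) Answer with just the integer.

Tracking the set through each operation:
Start: {c, q, y}
Event 1 (remove y): removed. Set: {c, q}
Event 2 (add y): added. Set: {c, q, y}
Event 3 (add f): added. Set: {c, f, q, y}

Final set: {c, f, q, y} (size 4)

Answer: 4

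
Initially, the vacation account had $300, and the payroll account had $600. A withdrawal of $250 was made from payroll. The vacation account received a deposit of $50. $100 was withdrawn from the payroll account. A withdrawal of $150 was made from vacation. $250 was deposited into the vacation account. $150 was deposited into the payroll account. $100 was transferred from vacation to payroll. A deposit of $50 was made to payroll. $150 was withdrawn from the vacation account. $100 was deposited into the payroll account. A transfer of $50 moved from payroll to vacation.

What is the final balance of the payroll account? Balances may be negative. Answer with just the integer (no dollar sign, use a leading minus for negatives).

Tracking account balances step by step:
Start: vacation=300, payroll=600
Event 1 (withdraw 250 from payroll): payroll: 600 - 250 = 350. Balances: vacation=300, payroll=350
Event 2 (deposit 50 to vacation): vacation: 300 + 50 = 350. Balances: vacation=350, payroll=350
Event 3 (withdraw 100 from payroll): payroll: 350 - 100 = 250. Balances: vacation=350, payroll=250
Event 4 (withdraw 150 from vacation): vacation: 350 - 150 = 200. Balances: vacation=200, payroll=250
Event 5 (deposit 250 to vacation): vacation: 200 + 250 = 450. Balances: vacation=450, payroll=250
Event 6 (deposit 150 to payroll): payroll: 250 + 150 = 400. Balances: vacation=450, payroll=400
Event 7 (transfer 100 vacation -> payroll): vacation: 450 - 100 = 350, payroll: 400 + 100 = 500. Balances: vacation=350, payroll=500
Event 8 (deposit 50 to payroll): payroll: 500 + 50 = 550. Balances: vacation=350, payroll=550
Event 9 (withdraw 150 from vacation): vacation: 350 - 150 = 200. Balances: vacation=200, payroll=550
Event 10 (deposit 100 to payroll): payroll: 550 + 100 = 650. Balances: vacation=200, payroll=650
Event 11 (transfer 50 payroll -> vacation): payroll: 650 - 50 = 600, vacation: 200 + 50 = 250. Balances: vacation=250, payroll=600

Final balance of payroll: 600

Answer: 600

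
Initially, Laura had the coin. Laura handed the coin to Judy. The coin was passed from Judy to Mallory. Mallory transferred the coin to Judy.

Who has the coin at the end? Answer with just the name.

Tracking the coin through each event:
Start: Laura has the coin.
After event 1: Judy has the coin.
After event 2: Mallory has the coin.
After event 3: Judy has the coin.

Answer: Judy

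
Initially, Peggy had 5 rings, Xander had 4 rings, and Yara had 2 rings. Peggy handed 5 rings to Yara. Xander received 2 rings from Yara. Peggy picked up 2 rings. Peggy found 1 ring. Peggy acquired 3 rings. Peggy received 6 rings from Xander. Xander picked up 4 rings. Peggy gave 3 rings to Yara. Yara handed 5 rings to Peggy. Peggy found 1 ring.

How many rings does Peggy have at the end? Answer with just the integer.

Answer: 15

Derivation:
Tracking counts step by step:
Start: Peggy=5, Xander=4, Yara=2
Event 1 (Peggy -> Yara, 5): Peggy: 5 -> 0, Yara: 2 -> 7. State: Peggy=0, Xander=4, Yara=7
Event 2 (Yara -> Xander, 2): Yara: 7 -> 5, Xander: 4 -> 6. State: Peggy=0, Xander=6, Yara=5
Event 3 (Peggy +2): Peggy: 0 -> 2. State: Peggy=2, Xander=6, Yara=5
Event 4 (Peggy +1): Peggy: 2 -> 3. State: Peggy=3, Xander=6, Yara=5
Event 5 (Peggy +3): Peggy: 3 -> 6. State: Peggy=6, Xander=6, Yara=5
Event 6 (Xander -> Peggy, 6): Xander: 6 -> 0, Peggy: 6 -> 12. State: Peggy=12, Xander=0, Yara=5
Event 7 (Xander +4): Xander: 0 -> 4. State: Peggy=12, Xander=4, Yara=5
Event 8 (Peggy -> Yara, 3): Peggy: 12 -> 9, Yara: 5 -> 8. State: Peggy=9, Xander=4, Yara=8
Event 9 (Yara -> Peggy, 5): Yara: 8 -> 3, Peggy: 9 -> 14. State: Peggy=14, Xander=4, Yara=3
Event 10 (Peggy +1): Peggy: 14 -> 15. State: Peggy=15, Xander=4, Yara=3

Peggy's final count: 15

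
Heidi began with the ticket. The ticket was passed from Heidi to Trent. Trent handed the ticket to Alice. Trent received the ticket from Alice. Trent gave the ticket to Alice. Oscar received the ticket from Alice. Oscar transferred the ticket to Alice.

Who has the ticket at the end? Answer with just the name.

Answer: Alice

Derivation:
Tracking the ticket through each event:
Start: Heidi has the ticket.
After event 1: Trent has the ticket.
After event 2: Alice has the ticket.
After event 3: Trent has the ticket.
After event 4: Alice has the ticket.
After event 5: Oscar has the ticket.
After event 6: Alice has the ticket.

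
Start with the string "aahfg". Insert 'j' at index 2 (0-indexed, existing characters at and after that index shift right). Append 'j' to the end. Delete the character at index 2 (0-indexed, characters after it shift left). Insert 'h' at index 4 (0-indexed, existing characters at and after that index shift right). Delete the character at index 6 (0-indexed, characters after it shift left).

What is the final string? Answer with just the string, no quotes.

Answer: aahfhg

Derivation:
Applying each edit step by step:
Start: "aahfg"
Op 1 (insert 'j' at idx 2): "aahfg" -> "aajhfg"
Op 2 (append 'j'): "aajhfg" -> "aajhfgj"
Op 3 (delete idx 2 = 'j'): "aajhfgj" -> "aahfgj"
Op 4 (insert 'h' at idx 4): "aahfgj" -> "aahfhgj"
Op 5 (delete idx 6 = 'j'): "aahfhgj" -> "aahfhg"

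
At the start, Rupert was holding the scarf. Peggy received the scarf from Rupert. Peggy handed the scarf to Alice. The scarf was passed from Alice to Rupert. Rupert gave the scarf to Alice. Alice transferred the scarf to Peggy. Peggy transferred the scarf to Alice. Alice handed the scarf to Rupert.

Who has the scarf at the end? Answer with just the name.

Tracking the scarf through each event:
Start: Rupert has the scarf.
After event 1: Peggy has the scarf.
After event 2: Alice has the scarf.
After event 3: Rupert has the scarf.
After event 4: Alice has the scarf.
After event 5: Peggy has the scarf.
After event 6: Alice has the scarf.
After event 7: Rupert has the scarf.

Answer: Rupert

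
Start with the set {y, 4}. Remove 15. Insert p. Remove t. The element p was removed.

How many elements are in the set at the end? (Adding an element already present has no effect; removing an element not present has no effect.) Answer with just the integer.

Tracking the set through each operation:
Start: {4, y}
Event 1 (remove 15): not present, no change. Set: {4, y}
Event 2 (add p): added. Set: {4, p, y}
Event 3 (remove t): not present, no change. Set: {4, p, y}
Event 4 (remove p): removed. Set: {4, y}

Final set: {4, y} (size 2)

Answer: 2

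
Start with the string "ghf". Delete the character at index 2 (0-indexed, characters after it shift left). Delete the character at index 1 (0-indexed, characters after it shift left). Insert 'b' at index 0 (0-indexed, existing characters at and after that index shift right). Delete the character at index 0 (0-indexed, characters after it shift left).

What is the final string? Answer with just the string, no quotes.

Applying each edit step by step:
Start: "ghf"
Op 1 (delete idx 2 = 'f'): "ghf" -> "gh"
Op 2 (delete idx 1 = 'h'): "gh" -> "g"
Op 3 (insert 'b' at idx 0): "g" -> "bg"
Op 4 (delete idx 0 = 'b'): "bg" -> "g"

Answer: g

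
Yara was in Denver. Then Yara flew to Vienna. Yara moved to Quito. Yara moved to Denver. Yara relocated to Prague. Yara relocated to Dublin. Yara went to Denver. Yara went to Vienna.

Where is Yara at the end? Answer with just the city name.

Answer: Vienna

Derivation:
Tracking Yara's location:
Start: Yara is in Denver.
After move 1: Denver -> Vienna. Yara is in Vienna.
After move 2: Vienna -> Quito. Yara is in Quito.
After move 3: Quito -> Denver. Yara is in Denver.
After move 4: Denver -> Prague. Yara is in Prague.
After move 5: Prague -> Dublin. Yara is in Dublin.
After move 6: Dublin -> Denver. Yara is in Denver.
After move 7: Denver -> Vienna. Yara is in Vienna.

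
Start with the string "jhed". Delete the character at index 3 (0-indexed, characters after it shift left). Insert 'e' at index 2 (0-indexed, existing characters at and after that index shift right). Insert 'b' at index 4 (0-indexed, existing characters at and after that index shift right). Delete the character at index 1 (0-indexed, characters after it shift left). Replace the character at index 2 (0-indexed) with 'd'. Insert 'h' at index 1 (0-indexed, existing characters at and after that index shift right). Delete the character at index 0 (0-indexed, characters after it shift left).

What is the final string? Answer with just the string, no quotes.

Answer: hedb

Derivation:
Applying each edit step by step:
Start: "jhed"
Op 1 (delete idx 3 = 'd'): "jhed" -> "jhe"
Op 2 (insert 'e' at idx 2): "jhe" -> "jhee"
Op 3 (insert 'b' at idx 4): "jhee" -> "jheeb"
Op 4 (delete idx 1 = 'h'): "jheeb" -> "jeeb"
Op 5 (replace idx 2: 'e' -> 'd'): "jeeb" -> "jedb"
Op 6 (insert 'h' at idx 1): "jedb" -> "jhedb"
Op 7 (delete idx 0 = 'j'): "jhedb" -> "hedb"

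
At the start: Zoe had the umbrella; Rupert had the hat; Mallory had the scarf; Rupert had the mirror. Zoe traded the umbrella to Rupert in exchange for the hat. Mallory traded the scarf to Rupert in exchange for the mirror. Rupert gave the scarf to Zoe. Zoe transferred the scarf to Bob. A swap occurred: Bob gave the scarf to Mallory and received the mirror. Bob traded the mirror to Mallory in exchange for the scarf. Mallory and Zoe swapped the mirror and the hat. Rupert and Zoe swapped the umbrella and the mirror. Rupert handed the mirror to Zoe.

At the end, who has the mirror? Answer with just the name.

Tracking all object holders:
Start: umbrella:Zoe, hat:Rupert, scarf:Mallory, mirror:Rupert
Event 1 (swap umbrella<->hat: now umbrella:Rupert, hat:Zoe). State: umbrella:Rupert, hat:Zoe, scarf:Mallory, mirror:Rupert
Event 2 (swap scarf<->mirror: now scarf:Rupert, mirror:Mallory). State: umbrella:Rupert, hat:Zoe, scarf:Rupert, mirror:Mallory
Event 3 (give scarf: Rupert -> Zoe). State: umbrella:Rupert, hat:Zoe, scarf:Zoe, mirror:Mallory
Event 4 (give scarf: Zoe -> Bob). State: umbrella:Rupert, hat:Zoe, scarf:Bob, mirror:Mallory
Event 5 (swap scarf<->mirror: now scarf:Mallory, mirror:Bob). State: umbrella:Rupert, hat:Zoe, scarf:Mallory, mirror:Bob
Event 6 (swap mirror<->scarf: now mirror:Mallory, scarf:Bob). State: umbrella:Rupert, hat:Zoe, scarf:Bob, mirror:Mallory
Event 7 (swap mirror<->hat: now mirror:Zoe, hat:Mallory). State: umbrella:Rupert, hat:Mallory, scarf:Bob, mirror:Zoe
Event 8 (swap umbrella<->mirror: now umbrella:Zoe, mirror:Rupert). State: umbrella:Zoe, hat:Mallory, scarf:Bob, mirror:Rupert
Event 9 (give mirror: Rupert -> Zoe). State: umbrella:Zoe, hat:Mallory, scarf:Bob, mirror:Zoe

Final state: umbrella:Zoe, hat:Mallory, scarf:Bob, mirror:Zoe
The mirror is held by Zoe.

Answer: Zoe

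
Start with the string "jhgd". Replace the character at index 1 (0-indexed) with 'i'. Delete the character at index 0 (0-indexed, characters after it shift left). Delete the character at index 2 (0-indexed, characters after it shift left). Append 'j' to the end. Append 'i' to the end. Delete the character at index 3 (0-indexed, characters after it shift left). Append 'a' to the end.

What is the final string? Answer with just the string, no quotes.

Answer: igja

Derivation:
Applying each edit step by step:
Start: "jhgd"
Op 1 (replace idx 1: 'h' -> 'i'): "jhgd" -> "jigd"
Op 2 (delete idx 0 = 'j'): "jigd" -> "igd"
Op 3 (delete idx 2 = 'd'): "igd" -> "ig"
Op 4 (append 'j'): "ig" -> "igj"
Op 5 (append 'i'): "igj" -> "igji"
Op 6 (delete idx 3 = 'i'): "igji" -> "igj"
Op 7 (append 'a'): "igj" -> "igja"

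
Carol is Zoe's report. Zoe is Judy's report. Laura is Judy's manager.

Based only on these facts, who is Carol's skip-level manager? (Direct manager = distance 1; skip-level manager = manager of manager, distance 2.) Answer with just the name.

Answer: Judy

Derivation:
Reconstructing the manager chain from the given facts:
  Laura -> Judy -> Zoe -> Carol
(each arrow means 'manager of the next')
Positions in the chain (0 = top):
  position of Laura: 0
  position of Judy: 1
  position of Zoe: 2
  position of Carol: 3

Carol is at position 3; the skip-level manager is 2 steps up the chain, i.e. position 1: Judy.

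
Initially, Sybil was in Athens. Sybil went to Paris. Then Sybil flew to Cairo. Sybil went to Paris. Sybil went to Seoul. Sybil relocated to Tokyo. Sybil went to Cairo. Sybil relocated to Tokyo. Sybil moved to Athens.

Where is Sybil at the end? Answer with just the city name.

Tracking Sybil's location:
Start: Sybil is in Athens.
After move 1: Athens -> Paris. Sybil is in Paris.
After move 2: Paris -> Cairo. Sybil is in Cairo.
After move 3: Cairo -> Paris. Sybil is in Paris.
After move 4: Paris -> Seoul. Sybil is in Seoul.
After move 5: Seoul -> Tokyo. Sybil is in Tokyo.
After move 6: Tokyo -> Cairo. Sybil is in Cairo.
After move 7: Cairo -> Tokyo. Sybil is in Tokyo.
After move 8: Tokyo -> Athens. Sybil is in Athens.

Answer: Athens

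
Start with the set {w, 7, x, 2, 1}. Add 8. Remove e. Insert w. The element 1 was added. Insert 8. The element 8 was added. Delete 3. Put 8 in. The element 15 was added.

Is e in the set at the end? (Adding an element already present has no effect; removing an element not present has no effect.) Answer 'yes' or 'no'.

Answer: no

Derivation:
Tracking the set through each operation:
Start: {1, 2, 7, w, x}
Event 1 (add 8): added. Set: {1, 2, 7, 8, w, x}
Event 2 (remove e): not present, no change. Set: {1, 2, 7, 8, w, x}
Event 3 (add w): already present, no change. Set: {1, 2, 7, 8, w, x}
Event 4 (add 1): already present, no change. Set: {1, 2, 7, 8, w, x}
Event 5 (add 8): already present, no change. Set: {1, 2, 7, 8, w, x}
Event 6 (add 8): already present, no change. Set: {1, 2, 7, 8, w, x}
Event 7 (remove 3): not present, no change. Set: {1, 2, 7, 8, w, x}
Event 8 (add 8): already present, no change. Set: {1, 2, 7, 8, w, x}
Event 9 (add 15): added. Set: {1, 15, 2, 7, 8, w, x}

Final set: {1, 15, 2, 7, 8, w, x} (size 7)
e is NOT in the final set.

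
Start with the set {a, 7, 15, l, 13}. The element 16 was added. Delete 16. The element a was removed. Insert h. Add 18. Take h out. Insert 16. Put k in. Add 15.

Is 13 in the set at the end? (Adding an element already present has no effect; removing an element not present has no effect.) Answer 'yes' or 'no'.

Tracking the set through each operation:
Start: {13, 15, 7, a, l}
Event 1 (add 16): added. Set: {13, 15, 16, 7, a, l}
Event 2 (remove 16): removed. Set: {13, 15, 7, a, l}
Event 3 (remove a): removed. Set: {13, 15, 7, l}
Event 4 (add h): added. Set: {13, 15, 7, h, l}
Event 5 (add 18): added. Set: {13, 15, 18, 7, h, l}
Event 6 (remove h): removed. Set: {13, 15, 18, 7, l}
Event 7 (add 16): added. Set: {13, 15, 16, 18, 7, l}
Event 8 (add k): added. Set: {13, 15, 16, 18, 7, k, l}
Event 9 (add 15): already present, no change. Set: {13, 15, 16, 18, 7, k, l}

Final set: {13, 15, 16, 18, 7, k, l} (size 7)
13 is in the final set.

Answer: yes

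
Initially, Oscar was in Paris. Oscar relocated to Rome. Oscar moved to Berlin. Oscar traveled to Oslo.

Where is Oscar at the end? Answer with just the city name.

Tracking Oscar's location:
Start: Oscar is in Paris.
After move 1: Paris -> Rome. Oscar is in Rome.
After move 2: Rome -> Berlin. Oscar is in Berlin.
After move 3: Berlin -> Oslo. Oscar is in Oslo.

Answer: Oslo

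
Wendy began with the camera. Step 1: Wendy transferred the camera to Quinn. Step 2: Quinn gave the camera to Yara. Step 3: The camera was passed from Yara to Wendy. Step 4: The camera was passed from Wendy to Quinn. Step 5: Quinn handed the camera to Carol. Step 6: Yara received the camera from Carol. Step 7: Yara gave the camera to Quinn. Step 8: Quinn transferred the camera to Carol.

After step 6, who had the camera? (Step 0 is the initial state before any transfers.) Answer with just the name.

Tracking the camera holder through step 6:
After step 0 (start): Wendy
After step 1: Quinn
After step 2: Yara
After step 3: Wendy
After step 4: Quinn
After step 5: Carol
After step 6: Yara

At step 6, the holder is Yara.

Answer: Yara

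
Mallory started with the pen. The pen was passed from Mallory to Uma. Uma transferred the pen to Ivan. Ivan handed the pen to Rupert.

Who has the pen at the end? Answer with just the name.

Tracking the pen through each event:
Start: Mallory has the pen.
After event 1: Uma has the pen.
After event 2: Ivan has the pen.
After event 3: Rupert has the pen.

Answer: Rupert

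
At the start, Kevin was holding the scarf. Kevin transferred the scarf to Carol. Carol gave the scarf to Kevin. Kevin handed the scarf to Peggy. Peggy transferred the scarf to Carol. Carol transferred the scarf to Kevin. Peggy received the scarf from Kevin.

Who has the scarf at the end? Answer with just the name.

Answer: Peggy

Derivation:
Tracking the scarf through each event:
Start: Kevin has the scarf.
After event 1: Carol has the scarf.
After event 2: Kevin has the scarf.
After event 3: Peggy has the scarf.
After event 4: Carol has the scarf.
After event 5: Kevin has the scarf.
After event 6: Peggy has the scarf.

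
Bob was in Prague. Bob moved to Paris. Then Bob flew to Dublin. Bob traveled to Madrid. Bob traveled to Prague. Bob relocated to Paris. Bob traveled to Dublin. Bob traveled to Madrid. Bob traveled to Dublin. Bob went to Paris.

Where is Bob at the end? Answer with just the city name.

Tracking Bob's location:
Start: Bob is in Prague.
After move 1: Prague -> Paris. Bob is in Paris.
After move 2: Paris -> Dublin. Bob is in Dublin.
After move 3: Dublin -> Madrid. Bob is in Madrid.
After move 4: Madrid -> Prague. Bob is in Prague.
After move 5: Prague -> Paris. Bob is in Paris.
After move 6: Paris -> Dublin. Bob is in Dublin.
After move 7: Dublin -> Madrid. Bob is in Madrid.
After move 8: Madrid -> Dublin. Bob is in Dublin.
After move 9: Dublin -> Paris. Bob is in Paris.

Answer: Paris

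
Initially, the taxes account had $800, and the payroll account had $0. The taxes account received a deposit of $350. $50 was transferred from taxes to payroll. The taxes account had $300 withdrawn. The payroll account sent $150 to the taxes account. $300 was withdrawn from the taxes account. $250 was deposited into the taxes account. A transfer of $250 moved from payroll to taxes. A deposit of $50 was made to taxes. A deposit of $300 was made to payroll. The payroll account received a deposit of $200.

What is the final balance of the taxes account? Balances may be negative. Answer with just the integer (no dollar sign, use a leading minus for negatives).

Tracking account balances step by step:
Start: taxes=800, payroll=0
Event 1 (deposit 350 to taxes): taxes: 800 + 350 = 1150. Balances: taxes=1150, payroll=0
Event 2 (transfer 50 taxes -> payroll): taxes: 1150 - 50 = 1100, payroll: 0 + 50 = 50. Balances: taxes=1100, payroll=50
Event 3 (withdraw 300 from taxes): taxes: 1100 - 300 = 800. Balances: taxes=800, payroll=50
Event 4 (transfer 150 payroll -> taxes): payroll: 50 - 150 = -100, taxes: 800 + 150 = 950. Balances: taxes=950, payroll=-100
Event 5 (withdraw 300 from taxes): taxes: 950 - 300 = 650. Balances: taxes=650, payroll=-100
Event 6 (deposit 250 to taxes): taxes: 650 + 250 = 900. Balances: taxes=900, payroll=-100
Event 7 (transfer 250 payroll -> taxes): payroll: -100 - 250 = -350, taxes: 900 + 250 = 1150. Balances: taxes=1150, payroll=-350
Event 8 (deposit 50 to taxes): taxes: 1150 + 50 = 1200. Balances: taxes=1200, payroll=-350
Event 9 (deposit 300 to payroll): payroll: -350 + 300 = -50. Balances: taxes=1200, payroll=-50
Event 10 (deposit 200 to payroll): payroll: -50 + 200 = 150. Balances: taxes=1200, payroll=150

Final balance of taxes: 1200

Answer: 1200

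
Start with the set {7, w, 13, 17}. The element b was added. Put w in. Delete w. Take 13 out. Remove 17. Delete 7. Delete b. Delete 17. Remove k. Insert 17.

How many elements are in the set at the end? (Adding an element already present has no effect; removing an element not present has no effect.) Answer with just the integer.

Answer: 1

Derivation:
Tracking the set through each operation:
Start: {13, 17, 7, w}
Event 1 (add b): added. Set: {13, 17, 7, b, w}
Event 2 (add w): already present, no change. Set: {13, 17, 7, b, w}
Event 3 (remove w): removed. Set: {13, 17, 7, b}
Event 4 (remove 13): removed. Set: {17, 7, b}
Event 5 (remove 17): removed. Set: {7, b}
Event 6 (remove 7): removed. Set: {b}
Event 7 (remove b): removed. Set: {}
Event 8 (remove 17): not present, no change. Set: {}
Event 9 (remove k): not present, no change. Set: {}
Event 10 (add 17): added. Set: {17}

Final set: {17} (size 1)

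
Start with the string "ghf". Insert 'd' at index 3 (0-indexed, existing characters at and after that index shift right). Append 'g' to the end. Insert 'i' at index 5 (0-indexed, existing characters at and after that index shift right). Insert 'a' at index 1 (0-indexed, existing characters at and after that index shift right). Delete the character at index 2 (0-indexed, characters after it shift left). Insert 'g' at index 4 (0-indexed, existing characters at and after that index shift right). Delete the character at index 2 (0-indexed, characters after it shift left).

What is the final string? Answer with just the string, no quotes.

Answer: gadggi

Derivation:
Applying each edit step by step:
Start: "ghf"
Op 1 (insert 'd' at idx 3): "ghf" -> "ghfd"
Op 2 (append 'g'): "ghfd" -> "ghfdg"
Op 3 (insert 'i' at idx 5): "ghfdg" -> "ghfdgi"
Op 4 (insert 'a' at idx 1): "ghfdgi" -> "gahfdgi"
Op 5 (delete idx 2 = 'h'): "gahfdgi" -> "gafdgi"
Op 6 (insert 'g' at idx 4): "gafdgi" -> "gafdggi"
Op 7 (delete idx 2 = 'f'): "gafdggi" -> "gadggi"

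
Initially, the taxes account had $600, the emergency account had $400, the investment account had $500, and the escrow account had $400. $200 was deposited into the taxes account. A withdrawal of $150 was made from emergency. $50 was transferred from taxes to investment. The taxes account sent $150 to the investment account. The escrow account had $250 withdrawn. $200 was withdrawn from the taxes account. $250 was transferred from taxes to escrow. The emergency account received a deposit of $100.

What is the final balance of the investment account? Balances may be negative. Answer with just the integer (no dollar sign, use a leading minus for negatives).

Tracking account balances step by step:
Start: taxes=600, emergency=400, investment=500, escrow=400
Event 1 (deposit 200 to taxes): taxes: 600 + 200 = 800. Balances: taxes=800, emergency=400, investment=500, escrow=400
Event 2 (withdraw 150 from emergency): emergency: 400 - 150 = 250. Balances: taxes=800, emergency=250, investment=500, escrow=400
Event 3 (transfer 50 taxes -> investment): taxes: 800 - 50 = 750, investment: 500 + 50 = 550. Balances: taxes=750, emergency=250, investment=550, escrow=400
Event 4 (transfer 150 taxes -> investment): taxes: 750 - 150 = 600, investment: 550 + 150 = 700. Balances: taxes=600, emergency=250, investment=700, escrow=400
Event 5 (withdraw 250 from escrow): escrow: 400 - 250 = 150. Balances: taxes=600, emergency=250, investment=700, escrow=150
Event 6 (withdraw 200 from taxes): taxes: 600 - 200 = 400. Balances: taxes=400, emergency=250, investment=700, escrow=150
Event 7 (transfer 250 taxes -> escrow): taxes: 400 - 250 = 150, escrow: 150 + 250 = 400. Balances: taxes=150, emergency=250, investment=700, escrow=400
Event 8 (deposit 100 to emergency): emergency: 250 + 100 = 350. Balances: taxes=150, emergency=350, investment=700, escrow=400

Final balance of investment: 700

Answer: 700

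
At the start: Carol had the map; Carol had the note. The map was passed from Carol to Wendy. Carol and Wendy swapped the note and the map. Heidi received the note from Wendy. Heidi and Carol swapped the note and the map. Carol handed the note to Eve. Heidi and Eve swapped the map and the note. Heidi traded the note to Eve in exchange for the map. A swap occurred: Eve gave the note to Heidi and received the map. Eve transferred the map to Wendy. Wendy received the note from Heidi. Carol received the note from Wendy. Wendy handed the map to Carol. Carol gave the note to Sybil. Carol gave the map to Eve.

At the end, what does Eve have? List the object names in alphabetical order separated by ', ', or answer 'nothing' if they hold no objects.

Answer: map

Derivation:
Tracking all object holders:
Start: map:Carol, note:Carol
Event 1 (give map: Carol -> Wendy). State: map:Wendy, note:Carol
Event 2 (swap note<->map: now note:Wendy, map:Carol). State: map:Carol, note:Wendy
Event 3 (give note: Wendy -> Heidi). State: map:Carol, note:Heidi
Event 4 (swap note<->map: now note:Carol, map:Heidi). State: map:Heidi, note:Carol
Event 5 (give note: Carol -> Eve). State: map:Heidi, note:Eve
Event 6 (swap map<->note: now map:Eve, note:Heidi). State: map:Eve, note:Heidi
Event 7 (swap note<->map: now note:Eve, map:Heidi). State: map:Heidi, note:Eve
Event 8 (swap note<->map: now note:Heidi, map:Eve). State: map:Eve, note:Heidi
Event 9 (give map: Eve -> Wendy). State: map:Wendy, note:Heidi
Event 10 (give note: Heidi -> Wendy). State: map:Wendy, note:Wendy
Event 11 (give note: Wendy -> Carol). State: map:Wendy, note:Carol
Event 12 (give map: Wendy -> Carol). State: map:Carol, note:Carol
Event 13 (give note: Carol -> Sybil). State: map:Carol, note:Sybil
Event 14 (give map: Carol -> Eve). State: map:Eve, note:Sybil

Final state: map:Eve, note:Sybil
Eve holds: map.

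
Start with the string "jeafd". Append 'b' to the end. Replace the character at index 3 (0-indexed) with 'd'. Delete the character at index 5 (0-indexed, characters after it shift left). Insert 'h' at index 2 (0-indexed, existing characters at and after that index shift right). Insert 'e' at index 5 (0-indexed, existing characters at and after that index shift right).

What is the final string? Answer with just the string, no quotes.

Answer: jehaded

Derivation:
Applying each edit step by step:
Start: "jeafd"
Op 1 (append 'b'): "jeafd" -> "jeafdb"
Op 2 (replace idx 3: 'f' -> 'd'): "jeafdb" -> "jeaddb"
Op 3 (delete idx 5 = 'b'): "jeaddb" -> "jeadd"
Op 4 (insert 'h' at idx 2): "jeadd" -> "jehadd"
Op 5 (insert 'e' at idx 5): "jehadd" -> "jehaded"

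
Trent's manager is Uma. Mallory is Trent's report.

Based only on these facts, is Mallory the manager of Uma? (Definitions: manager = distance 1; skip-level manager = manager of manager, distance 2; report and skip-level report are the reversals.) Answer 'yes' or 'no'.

Answer: no

Derivation:
Reconstructing the manager chain from the given facts:
  Uma -> Trent -> Mallory
(each arrow means 'manager of the next')
Positions in the chain (0 = top):
  position of Uma: 0
  position of Trent: 1
  position of Mallory: 2

Mallory is at position 2, Uma is at position 0; signed distance (j - i) = -2.
'manager' requires j - i = 1. Actual distance is -2, so the relation does NOT hold.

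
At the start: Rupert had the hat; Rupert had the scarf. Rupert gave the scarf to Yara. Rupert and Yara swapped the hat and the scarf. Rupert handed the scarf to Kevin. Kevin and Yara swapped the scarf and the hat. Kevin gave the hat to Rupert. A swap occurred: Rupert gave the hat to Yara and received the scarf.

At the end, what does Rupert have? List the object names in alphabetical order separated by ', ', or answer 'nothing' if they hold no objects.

Tracking all object holders:
Start: hat:Rupert, scarf:Rupert
Event 1 (give scarf: Rupert -> Yara). State: hat:Rupert, scarf:Yara
Event 2 (swap hat<->scarf: now hat:Yara, scarf:Rupert). State: hat:Yara, scarf:Rupert
Event 3 (give scarf: Rupert -> Kevin). State: hat:Yara, scarf:Kevin
Event 4 (swap scarf<->hat: now scarf:Yara, hat:Kevin). State: hat:Kevin, scarf:Yara
Event 5 (give hat: Kevin -> Rupert). State: hat:Rupert, scarf:Yara
Event 6 (swap hat<->scarf: now hat:Yara, scarf:Rupert). State: hat:Yara, scarf:Rupert

Final state: hat:Yara, scarf:Rupert
Rupert holds: scarf.

Answer: scarf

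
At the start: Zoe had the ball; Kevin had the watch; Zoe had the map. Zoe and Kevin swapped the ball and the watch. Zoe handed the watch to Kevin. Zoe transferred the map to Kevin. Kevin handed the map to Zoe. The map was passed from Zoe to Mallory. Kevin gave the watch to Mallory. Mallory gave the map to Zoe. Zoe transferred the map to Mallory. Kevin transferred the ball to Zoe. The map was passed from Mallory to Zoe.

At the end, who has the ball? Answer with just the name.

Tracking all object holders:
Start: ball:Zoe, watch:Kevin, map:Zoe
Event 1 (swap ball<->watch: now ball:Kevin, watch:Zoe). State: ball:Kevin, watch:Zoe, map:Zoe
Event 2 (give watch: Zoe -> Kevin). State: ball:Kevin, watch:Kevin, map:Zoe
Event 3 (give map: Zoe -> Kevin). State: ball:Kevin, watch:Kevin, map:Kevin
Event 4 (give map: Kevin -> Zoe). State: ball:Kevin, watch:Kevin, map:Zoe
Event 5 (give map: Zoe -> Mallory). State: ball:Kevin, watch:Kevin, map:Mallory
Event 6 (give watch: Kevin -> Mallory). State: ball:Kevin, watch:Mallory, map:Mallory
Event 7 (give map: Mallory -> Zoe). State: ball:Kevin, watch:Mallory, map:Zoe
Event 8 (give map: Zoe -> Mallory). State: ball:Kevin, watch:Mallory, map:Mallory
Event 9 (give ball: Kevin -> Zoe). State: ball:Zoe, watch:Mallory, map:Mallory
Event 10 (give map: Mallory -> Zoe). State: ball:Zoe, watch:Mallory, map:Zoe

Final state: ball:Zoe, watch:Mallory, map:Zoe
The ball is held by Zoe.

Answer: Zoe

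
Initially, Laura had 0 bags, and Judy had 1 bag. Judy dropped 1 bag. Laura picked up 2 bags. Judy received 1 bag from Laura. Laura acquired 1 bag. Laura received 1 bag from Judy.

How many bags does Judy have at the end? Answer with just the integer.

Answer: 0

Derivation:
Tracking counts step by step:
Start: Laura=0, Judy=1
Event 1 (Judy -1): Judy: 1 -> 0. State: Laura=0, Judy=0
Event 2 (Laura +2): Laura: 0 -> 2. State: Laura=2, Judy=0
Event 3 (Laura -> Judy, 1): Laura: 2 -> 1, Judy: 0 -> 1. State: Laura=1, Judy=1
Event 4 (Laura +1): Laura: 1 -> 2. State: Laura=2, Judy=1
Event 5 (Judy -> Laura, 1): Judy: 1 -> 0, Laura: 2 -> 3. State: Laura=3, Judy=0

Judy's final count: 0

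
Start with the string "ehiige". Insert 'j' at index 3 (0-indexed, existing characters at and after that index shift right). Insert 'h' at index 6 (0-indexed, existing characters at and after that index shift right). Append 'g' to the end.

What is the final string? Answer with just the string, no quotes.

Applying each edit step by step:
Start: "ehiige"
Op 1 (insert 'j' at idx 3): "ehiige" -> "ehijige"
Op 2 (insert 'h' at idx 6): "ehijige" -> "ehijighe"
Op 3 (append 'g'): "ehijighe" -> "ehijigheg"

Answer: ehijigheg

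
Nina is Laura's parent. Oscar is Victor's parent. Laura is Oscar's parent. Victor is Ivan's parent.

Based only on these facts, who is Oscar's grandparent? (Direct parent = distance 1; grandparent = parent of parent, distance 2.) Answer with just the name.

Answer: Nina

Derivation:
Reconstructing the parent chain from the given facts:
  Nina -> Laura -> Oscar -> Victor -> Ivan
(each arrow means 'parent of the next')
Positions in the chain (0 = top):
  position of Nina: 0
  position of Laura: 1
  position of Oscar: 2
  position of Victor: 3
  position of Ivan: 4

Oscar is at position 2; the grandparent is 2 steps up the chain, i.e. position 0: Nina.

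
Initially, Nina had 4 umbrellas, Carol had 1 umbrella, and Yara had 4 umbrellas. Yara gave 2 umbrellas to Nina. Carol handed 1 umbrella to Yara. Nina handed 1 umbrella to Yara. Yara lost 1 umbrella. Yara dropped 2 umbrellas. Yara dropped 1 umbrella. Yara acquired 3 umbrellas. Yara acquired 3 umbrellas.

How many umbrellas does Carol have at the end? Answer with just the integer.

Tracking counts step by step:
Start: Nina=4, Carol=1, Yara=4
Event 1 (Yara -> Nina, 2): Yara: 4 -> 2, Nina: 4 -> 6. State: Nina=6, Carol=1, Yara=2
Event 2 (Carol -> Yara, 1): Carol: 1 -> 0, Yara: 2 -> 3. State: Nina=6, Carol=0, Yara=3
Event 3 (Nina -> Yara, 1): Nina: 6 -> 5, Yara: 3 -> 4. State: Nina=5, Carol=0, Yara=4
Event 4 (Yara -1): Yara: 4 -> 3. State: Nina=5, Carol=0, Yara=3
Event 5 (Yara -2): Yara: 3 -> 1. State: Nina=5, Carol=0, Yara=1
Event 6 (Yara -1): Yara: 1 -> 0. State: Nina=5, Carol=0, Yara=0
Event 7 (Yara +3): Yara: 0 -> 3. State: Nina=5, Carol=0, Yara=3
Event 8 (Yara +3): Yara: 3 -> 6. State: Nina=5, Carol=0, Yara=6

Carol's final count: 0

Answer: 0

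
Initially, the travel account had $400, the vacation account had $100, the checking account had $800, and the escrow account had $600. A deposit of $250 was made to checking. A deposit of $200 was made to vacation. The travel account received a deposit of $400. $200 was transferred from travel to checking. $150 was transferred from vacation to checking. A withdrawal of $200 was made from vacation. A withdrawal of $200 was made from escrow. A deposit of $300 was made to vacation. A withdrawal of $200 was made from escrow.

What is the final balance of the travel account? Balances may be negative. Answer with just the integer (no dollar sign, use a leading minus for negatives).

Answer: 600

Derivation:
Tracking account balances step by step:
Start: travel=400, vacation=100, checking=800, escrow=600
Event 1 (deposit 250 to checking): checking: 800 + 250 = 1050. Balances: travel=400, vacation=100, checking=1050, escrow=600
Event 2 (deposit 200 to vacation): vacation: 100 + 200 = 300. Balances: travel=400, vacation=300, checking=1050, escrow=600
Event 3 (deposit 400 to travel): travel: 400 + 400 = 800. Balances: travel=800, vacation=300, checking=1050, escrow=600
Event 4 (transfer 200 travel -> checking): travel: 800 - 200 = 600, checking: 1050 + 200 = 1250. Balances: travel=600, vacation=300, checking=1250, escrow=600
Event 5 (transfer 150 vacation -> checking): vacation: 300 - 150 = 150, checking: 1250 + 150 = 1400. Balances: travel=600, vacation=150, checking=1400, escrow=600
Event 6 (withdraw 200 from vacation): vacation: 150 - 200 = -50. Balances: travel=600, vacation=-50, checking=1400, escrow=600
Event 7 (withdraw 200 from escrow): escrow: 600 - 200 = 400. Balances: travel=600, vacation=-50, checking=1400, escrow=400
Event 8 (deposit 300 to vacation): vacation: -50 + 300 = 250. Balances: travel=600, vacation=250, checking=1400, escrow=400
Event 9 (withdraw 200 from escrow): escrow: 400 - 200 = 200. Balances: travel=600, vacation=250, checking=1400, escrow=200

Final balance of travel: 600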